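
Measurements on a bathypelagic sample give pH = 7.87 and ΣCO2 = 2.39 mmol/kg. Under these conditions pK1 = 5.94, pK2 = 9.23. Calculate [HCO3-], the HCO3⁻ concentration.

[HCO3⁻] = 2.26 mmol/kg

α₁ = 1 / (1 + [H⁺]/K1 + K2/[H⁺]) = 1 / (1 + 10^-1.93 + 10^-1.36)
   = 1 / (1 + 0.011749 + 0.043652) = 1/1.0554 = 0.9475
[HCO3⁻] = α₁ × DIC = 0.9475 × 2.39 = 2.26 mmol/kg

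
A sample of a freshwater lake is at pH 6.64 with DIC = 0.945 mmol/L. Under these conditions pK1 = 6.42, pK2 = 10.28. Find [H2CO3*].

α₀ = 1 / (1 + K1/[H⁺] + K1K2/[H⁺]²) = 1 / (1 + 10^+0.22 + 10^-3.42)
   = 1 / (1 + 1.6596 + 0.00038019) = 1/2.6600 = 0.3759
[CO2*] = α₀ × DIC = 0.3759 × 0.945 = 0.355 mmol/L

[CO2*] = 0.355 mmol/L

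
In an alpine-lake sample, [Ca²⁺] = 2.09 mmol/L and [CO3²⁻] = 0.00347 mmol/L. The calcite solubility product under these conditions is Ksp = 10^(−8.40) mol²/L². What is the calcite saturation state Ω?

Ω = 1.82

Ksp = 10^(−8.40) = 3.981×10^-9
Ω = [Ca²⁺][CO3²⁻]/Ksp = (2.09×10^-3)(0.00347×10^-3) / 3.981×10^-9 = 1.82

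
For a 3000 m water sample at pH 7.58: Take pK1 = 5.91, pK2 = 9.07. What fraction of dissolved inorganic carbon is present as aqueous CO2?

α₀ = 0.0203

α₀ = 1 / (1 + K1/[H⁺] + K1K2/[H⁺]²) = 1 / (1 + 10^+1.67 + 10^+0.18)
   = 1 / (1 + 46.774 + 1.5136) = 1/49.287 = 0.02029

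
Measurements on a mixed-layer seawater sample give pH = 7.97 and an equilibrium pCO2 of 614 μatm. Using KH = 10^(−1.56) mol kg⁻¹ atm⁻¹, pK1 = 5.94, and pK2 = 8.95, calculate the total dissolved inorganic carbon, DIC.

DIC = 2.02 mmol/kg

[CO2*] = KH · pCO2 = 10^(−1.56) × 614×10^-6 = 1.691×10^-5 mol/kg
α₀ = 1/(1 + K1/[H⁺] + K1K2/[H⁺]²) = 1/(1 + 10^+2.03 + 10^+1.05) = 0.008377
DIC = [CO2*]/α₀ = 1.691×10^-5 / 0.008377 = 2.02 mmol/kg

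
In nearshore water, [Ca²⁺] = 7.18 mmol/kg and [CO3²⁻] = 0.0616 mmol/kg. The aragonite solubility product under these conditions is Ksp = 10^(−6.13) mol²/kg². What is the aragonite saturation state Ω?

Ω = 0.597

Ksp = 10^(−6.13) = 7.413×10^-7
Ω = [Ca²⁺][CO3²⁻]/Ksp = (7.18×10^-3)(0.0616×10^-3) / 7.413×10^-7 = 0.597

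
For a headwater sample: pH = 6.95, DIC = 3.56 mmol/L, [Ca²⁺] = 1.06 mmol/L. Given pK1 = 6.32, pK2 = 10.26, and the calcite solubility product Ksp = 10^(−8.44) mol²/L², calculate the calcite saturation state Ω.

α₂ = 1 / (1 + [H⁺]/K2 + [H⁺]²/(K1K2)) = 1 / (1 + 10^+3.31 + 10^+2.68)
   = 1 / (1 + 2041.7 + 478.63) = 1/2521.4 = 0.0003966
[CO3²⁻] = α₂ × DIC = 0.0003966 × 3.56 = 0.001412 mmol/L = 1.412 μmol/L
Ksp = 10^(−8.44) = 3.631×10^-9
Ω = [Ca²⁺][CO3²⁻]/Ksp = (1.06×10^-3)(1.412×10^-6) / 3.631×10^-9 = 0.412

Ω = 0.412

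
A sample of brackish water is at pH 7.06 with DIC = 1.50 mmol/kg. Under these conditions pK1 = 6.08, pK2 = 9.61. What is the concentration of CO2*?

[CO2*] = 0.142 mmol/kg

α₀ = 1 / (1 + K1/[H⁺] + K1K2/[H⁺]²) = 1 / (1 + 10^+0.98 + 10^-1.57)
   = 1 / (1 + 9.5499 + 0.026915) = 1/10.577 = 0.09455
[CO2*] = α₀ × DIC = 0.09455 × 1.50 = 0.142 mmol/kg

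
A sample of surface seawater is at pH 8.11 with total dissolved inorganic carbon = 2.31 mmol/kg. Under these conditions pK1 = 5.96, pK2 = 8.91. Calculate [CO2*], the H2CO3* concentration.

[CO2*] = 14.0 μmol/kg

α₀ = 1 / (1 + K1/[H⁺] + K1K2/[H⁺]²) = 1 / (1 + 10^+2.15 + 10^+1.35)
   = 1 / (1 + 141.25 + 22.387) = 1/164.64 = 0.006074
[CO2*] = α₀ × DIC = 0.006074 × 2.31 = 0.0140 mmol/kg = 14.0 μmol/kg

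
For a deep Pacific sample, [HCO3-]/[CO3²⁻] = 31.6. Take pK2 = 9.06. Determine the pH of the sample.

pH = 7.56

From K2 = [H⁺][CO3²⁻]/[HCO3-]:  pH = pK2 − log₁₀([HCO3-]/[CO3²⁻])
log₁₀(31.6) = +1.500
pH = 9.06 − (+1.500) = 7.56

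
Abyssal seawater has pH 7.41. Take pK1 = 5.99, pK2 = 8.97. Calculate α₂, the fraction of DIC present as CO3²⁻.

α₂ = 0.0258

α₂ = 1 / (1 + [H⁺]/K2 + [H⁺]²/(K1K2)) = 1 / (1 + 10^+1.56 + 10^+0.14)
   = 1 / (1 + 36.308 + 1.3804) = 1/38.688 = 0.02585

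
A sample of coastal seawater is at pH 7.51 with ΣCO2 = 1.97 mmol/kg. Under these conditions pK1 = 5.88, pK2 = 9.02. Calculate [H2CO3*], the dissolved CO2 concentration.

α₀ = 1 / (1 + K1/[H⁺] + K1K2/[H⁺]²) = 1 / (1 + 10^+1.63 + 10^+0.12)
   = 1 / (1 + 42.658 + 1.3183) = 1/44.976 = 0.02223
[CO2*] = α₀ × DIC = 0.02223 × 1.97 = 0.0438 mmol/kg

[CO2*] = 0.0438 mmol/kg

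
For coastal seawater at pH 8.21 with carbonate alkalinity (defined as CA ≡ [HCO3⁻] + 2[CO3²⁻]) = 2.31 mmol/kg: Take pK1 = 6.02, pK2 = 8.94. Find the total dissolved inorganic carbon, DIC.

DIC = 2.01 mmol/kg

CA = [HCO3⁻] + 2[CO3²⁻] = (α₁ + 2α₂)·DIC
At pH 8.21: [H⁺]/K1 = 10^-2.19 = 0.0064565, K2/[H⁺] = 10^-0.73 = 0.18621
α₁ = 1/(1 + 0.0064565 + 0.18621) = 1/1.1927 = 0.8385; α₂ = α₁·K2/[H⁺] = 0.1561
α₁ + 2α₂ = 1.1507
DIC = CA / (α₁ + 2α₂) = 2.31 / 1.1507 = 2.01 mmol/kg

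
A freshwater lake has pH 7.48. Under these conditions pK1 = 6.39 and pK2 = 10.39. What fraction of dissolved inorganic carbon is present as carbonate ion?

α₂ = 1 / (1 + [H⁺]/K2 + [H⁺]²/(K1K2)) = 1 / (1 + 10^+2.91 + 10^+1.82)
   = 1 / (1 + 812.83 + 66.069) = 1/879.90 = 0.001136

α₂ = 0.00114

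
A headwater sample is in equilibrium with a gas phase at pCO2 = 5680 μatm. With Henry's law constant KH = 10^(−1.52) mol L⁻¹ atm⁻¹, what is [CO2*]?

KH = 10^(−1.52) = 3.020×10^-2 mol L⁻¹ atm⁻¹
[CO2*] = KH · pCO2 = 3.020×10^-2 × 5680×10^-6 atm = 1.72×10^-4 mol/L

[CO2*] = 172 μmol/L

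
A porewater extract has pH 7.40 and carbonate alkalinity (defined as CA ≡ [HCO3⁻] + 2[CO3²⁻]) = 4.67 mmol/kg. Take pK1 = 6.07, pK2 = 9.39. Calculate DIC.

DIC = 4.84 mmol/kg

CA = [HCO3⁻] + 2[CO3²⁻] = (α₁ + 2α₂)·DIC
At pH 7.40: [H⁺]/K1 = 10^-1.33 = 0.046774, K2/[H⁺] = 10^-1.99 = 0.010233
α₁ = 1/(1 + 0.046774 + 0.010233) = 1/1.0570 = 0.9461; α₂ = α₁·K2/[H⁺] = 0.009681
α₁ + 2α₂ = 0.9654
DIC = CA / (α₁ + 2α₂) = 4.67 / 0.9654 = 4.84 mmol/kg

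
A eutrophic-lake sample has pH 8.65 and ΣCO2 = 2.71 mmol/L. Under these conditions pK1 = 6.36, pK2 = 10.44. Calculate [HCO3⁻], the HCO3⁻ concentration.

α₁ = 1 / (1 + [H⁺]/K1 + K2/[H⁺]) = 1 / (1 + 10^-2.29 + 10^-1.79)
   = 1 / (1 + 0.0051286 + 0.016218) = 1/1.0213 = 0.9791
[HCO3⁻] = α₁ × DIC = 0.9791 × 2.71 = 2.65 mmol/L

[HCO3⁻] = 2.65 mmol/L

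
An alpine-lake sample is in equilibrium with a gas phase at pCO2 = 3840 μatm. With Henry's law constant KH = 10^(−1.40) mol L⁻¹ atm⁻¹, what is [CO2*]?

[CO2*] = 153 μmol/L

KH = 10^(−1.40) = 3.981×10^-2 mol L⁻¹ atm⁻¹
[CO2*] = KH · pCO2 = 3.981×10^-2 × 3840×10^-6 atm = 1.53×10^-4 mol/L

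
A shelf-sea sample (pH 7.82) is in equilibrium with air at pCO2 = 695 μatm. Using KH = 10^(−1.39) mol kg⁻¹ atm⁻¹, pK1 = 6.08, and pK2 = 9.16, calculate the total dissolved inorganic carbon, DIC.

[CO2*] = KH · pCO2 = 10^(−1.39) × 695×10^-6 = 2.831×10^-5 mol/kg
α₀ = 1/(1 + K1/[H⁺] + K1K2/[H⁺]²) = 1/(1 + 10^+1.74 + 10^+0.40) = 0.01710
DIC = [CO2*]/α₀ = 2.831×10^-5 / 0.01710 = 1.66 mmol/kg

DIC = 1.66 mmol/kg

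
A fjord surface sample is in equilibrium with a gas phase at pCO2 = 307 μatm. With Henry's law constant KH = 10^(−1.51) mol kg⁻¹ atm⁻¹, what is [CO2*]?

[CO2*] = 9.49 μmol/kg

KH = 10^(−1.51) = 3.090×10^-2 mol kg⁻¹ atm⁻¹
[CO2*] = KH · pCO2 = 3.090×10^-2 × 307×10^-6 atm = 9.49×10^-6 mol/kg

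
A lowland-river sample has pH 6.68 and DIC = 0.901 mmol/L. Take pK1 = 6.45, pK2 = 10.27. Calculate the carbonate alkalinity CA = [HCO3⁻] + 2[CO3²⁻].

CA = [HCO3⁻] + 2[CO3²⁻] = (α₁ + 2α₂)·DIC
At pH 6.68: [H⁺]/K1 = 10^-0.23 = 0.58884, K2/[H⁺] = 10^-3.59 = 0.00025704
α₁ = 1/(1 + 0.58884 + 0.00025704) = 1/1.5891 = 0.6293; α₂ = α₁·K2/[H⁺] = 0.0001618
α₁ + 2α₂ = 0.6296
CA = 0.6296 × 0.901 = 0.567 mmol/L

CA = 0.567 mmol/L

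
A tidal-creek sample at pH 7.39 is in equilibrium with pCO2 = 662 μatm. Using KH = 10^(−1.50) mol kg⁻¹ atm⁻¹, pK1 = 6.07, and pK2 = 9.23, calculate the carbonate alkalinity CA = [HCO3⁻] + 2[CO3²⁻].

[CO2*] = KH · pCO2 = 10^(−1.50) × 662×10^-6 = 2.093×10^-5 mol/kg
α₀ = 1/(1 + K1/[H⁺] + K1K2/[H⁺]²) = 1/(1 + 10^+1.32 + 10^-0.52) = 0.04506
DIC = [CO2*]/α₀ = 2.093×10^-5 / 0.04506 = 0.4646 mmol/kg
CA = (α₁ + 2α₂)·DIC = (0.9413 + 2×0.01361) × 0.4646 = 0.450 mmol/kg

CA = 0.450 mmol/kg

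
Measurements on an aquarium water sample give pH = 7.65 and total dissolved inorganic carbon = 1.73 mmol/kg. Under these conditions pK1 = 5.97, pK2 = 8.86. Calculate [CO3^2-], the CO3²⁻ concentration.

[CO3²⁻] = 0.0985 mmol/kg

α₂ = 1 / (1 + [H⁺]/K2 + [H⁺]²/(K1K2)) = 1 / (1 + 10^+1.21 + 10^-0.47)
   = 1 / (1 + 16.218 + 0.33884) = 1/17.557 = 0.05696
[CO3²⁻] = α₂ × DIC = 0.05696 × 1.73 = 0.0985 mmol/kg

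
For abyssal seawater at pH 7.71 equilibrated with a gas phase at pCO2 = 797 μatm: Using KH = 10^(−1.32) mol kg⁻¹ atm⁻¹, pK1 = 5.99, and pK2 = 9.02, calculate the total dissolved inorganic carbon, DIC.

[CO2*] = KH · pCO2 = 10^(−1.32) × 797×10^-6 = 3.815×10^-5 mol/kg
α₀ = 1/(1 + K1/[H⁺] + K1K2/[H⁺]²) = 1/(1 + 10^+1.72 + 10^+0.41) = 0.01784
DIC = [CO2*]/α₀ = 3.815×10^-5 / 0.01784 = 2.14 mmol/kg

DIC = 2.14 mmol/kg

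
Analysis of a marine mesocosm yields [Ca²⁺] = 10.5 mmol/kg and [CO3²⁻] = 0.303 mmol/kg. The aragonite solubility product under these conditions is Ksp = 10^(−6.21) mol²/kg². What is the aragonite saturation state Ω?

Ω = 5.16

Ksp = 10^(−6.21) = 6.166×10^-7
Ω = [Ca²⁺][CO3²⁻]/Ksp = (10.5×10^-3)(0.303×10^-3) / 6.166×10^-7 = 5.16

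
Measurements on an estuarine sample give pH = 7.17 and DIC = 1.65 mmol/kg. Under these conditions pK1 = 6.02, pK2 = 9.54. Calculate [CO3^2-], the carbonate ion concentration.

α₂ = 1 / (1 + [H⁺]/K2 + [H⁺]²/(K1K2)) = 1 / (1 + 10^+2.37 + 10^+1.22)
   = 1 / (1 + 234.42 + 16.596) = 1/252.02 = 0.003968
[CO3²⁻] = α₂ × DIC = 0.003968 × 1.65 = 0.00655 mmol/kg = 6.55 μmol/kg

[CO3²⁻] = 6.55 μmol/kg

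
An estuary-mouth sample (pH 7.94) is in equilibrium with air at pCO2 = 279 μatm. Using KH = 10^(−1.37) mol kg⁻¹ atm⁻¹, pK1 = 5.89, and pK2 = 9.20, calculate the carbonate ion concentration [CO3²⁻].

[CO3²⁻] = 0.0734 mmol/kg

[CO2*] = KH · pCO2 = 10^(−1.37) × 279×10^-6 = 1.190×10^-5 mol/kg
α₀ = 1/(1 + K1/[H⁺] + K1K2/[H⁺]²) = 1/(1 + 10^+2.05 + 10^+0.79) = 0.008377
DIC = [CO2*]/α₀ = 1.190×10^-5 / 0.008377 = 1.421 mmol/kg
[CO3²⁻] = α₂·DIC; α₂ = 0.05166, so [CO3²⁻] = 0.05166 × 1.421 = 0.0734 mmol/kg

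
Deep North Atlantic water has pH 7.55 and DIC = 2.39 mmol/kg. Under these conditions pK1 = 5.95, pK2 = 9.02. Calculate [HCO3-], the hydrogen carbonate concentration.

[HCO3⁻] = 2.26 mmol/kg

α₁ = 1 / (1 + [H⁺]/K1 + K2/[H⁺]) = 1 / (1 + 10^-1.60 + 10^-1.47)
   = 1 / (1 + 0.025119 + 0.033884) = 1/1.0590 = 0.9443
[HCO3⁻] = α₁ × DIC = 0.9443 × 2.39 = 2.26 mmol/kg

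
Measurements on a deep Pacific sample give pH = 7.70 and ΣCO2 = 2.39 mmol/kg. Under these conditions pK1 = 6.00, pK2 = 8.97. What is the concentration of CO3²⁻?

α₂ = 1 / (1 + [H⁺]/K2 + [H⁺]²/(K1K2)) = 1 / (1 + 10^+1.27 + 10^-0.43)
   = 1 / (1 + 18.621 + 0.37154) = 1/19.992 = 0.05002
[CO3²⁻] = α₂ × DIC = 0.05002 × 2.39 = 0.120 mmol/kg

[CO3²⁻] = 0.120 mmol/kg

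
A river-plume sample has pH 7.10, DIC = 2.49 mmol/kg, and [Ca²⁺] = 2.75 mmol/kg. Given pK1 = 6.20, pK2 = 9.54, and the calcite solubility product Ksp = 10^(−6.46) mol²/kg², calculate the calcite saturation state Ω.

Ω = 0.0635

α₂ = 1 / (1 + [H⁺]/K2 + [H⁺]²/(K1K2)) = 1 / (1 + 10^+2.44 + 10^+1.54)
   = 1 / (1 + 275.42 + 34.674) = 1/311.10 = 0.003214
[CO3²⁻] = α₂ × DIC = 0.003214 × 2.49 = 0.008004 mmol/kg = 8.004 μmol/kg
Ksp = 10^(−6.46) = 3.467×10^-7
Ω = [Ca²⁺][CO3²⁻]/Ksp = (2.75×10^-3)(8.004×10^-6) / 3.467×10^-7 = 0.0635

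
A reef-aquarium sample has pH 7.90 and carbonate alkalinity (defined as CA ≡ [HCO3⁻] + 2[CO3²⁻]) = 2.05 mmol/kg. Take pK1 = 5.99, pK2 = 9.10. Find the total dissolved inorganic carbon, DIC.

DIC = 1.96 mmol/kg

CA = [HCO3⁻] + 2[CO3²⁻] = (α₁ + 2α₂)·DIC
At pH 7.90: [H⁺]/K1 = 10^-1.91 = 0.012303, K2/[H⁺] = 10^-1.20 = 0.063096
α₁ = 1/(1 + 0.012303 + 0.063096) = 1/1.0754 = 0.9299; α₂ = α₁·K2/[H⁺] = 0.05867
α₁ + 2α₂ = 1.0472
DIC = CA / (α₁ + 2α₂) = 2.05 / 1.0472 = 1.96 mmol/kg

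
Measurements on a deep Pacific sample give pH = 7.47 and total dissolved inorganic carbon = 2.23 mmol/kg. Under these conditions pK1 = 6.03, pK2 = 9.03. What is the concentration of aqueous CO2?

[CO2*] = 0.0761 mmol/kg

α₀ = 1 / (1 + K1/[H⁺] + K1K2/[H⁺]²) = 1 / (1 + 10^+1.44 + 10^-0.12)
   = 1 / (1 + 27.542 + 0.75858) = 1/29.301 = 0.03413
[CO2*] = α₀ × DIC = 0.03413 × 2.23 = 0.0761 mmol/kg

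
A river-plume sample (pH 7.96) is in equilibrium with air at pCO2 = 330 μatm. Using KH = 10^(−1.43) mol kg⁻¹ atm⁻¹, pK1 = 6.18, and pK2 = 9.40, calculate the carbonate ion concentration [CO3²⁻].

[CO3²⁻] = 0.0268 mmol/kg

[CO2*] = KH · pCO2 = 10^(−1.43) × 330×10^-6 = 1.226×10^-5 mol/kg
α₀ = 1/(1 + K1/[H⁺] + K1K2/[H⁺]²) = 1/(1 + 10^+1.78 + 10^+0.34) = 0.01576
DIC = [CO2*]/α₀ = 1.226×10^-5 / 0.01576 = 0.7779 mmol/kg
[CO3²⁻] = α₂·DIC; α₂ = 0.03448, so [CO3²⁻] = 0.03448 × 0.7779 = 0.0268 mmol/kg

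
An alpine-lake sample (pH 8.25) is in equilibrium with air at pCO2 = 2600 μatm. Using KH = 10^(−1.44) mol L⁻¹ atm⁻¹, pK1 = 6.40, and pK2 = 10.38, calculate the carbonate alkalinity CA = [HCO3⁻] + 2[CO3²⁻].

CA = 6.78 mmol/L

[CO2*] = KH · pCO2 = 10^(−1.44) × 2600×10^-6 = 9.440×10^-5 mol/L
α₀ = 1/(1 + K1/[H⁺] + K1K2/[H⁺]²) = 1/(1 + 10^+1.85 + 10^-0.28) = 0.01383
DIC = [CO2*]/α₀ = 9.440×10^-5 / 0.01383 = 6.827 mmol/L
CA = (α₁ + 2α₂)·DIC = (0.9789 + 2×0.007257) × 6.827 = 6.78 mmol/L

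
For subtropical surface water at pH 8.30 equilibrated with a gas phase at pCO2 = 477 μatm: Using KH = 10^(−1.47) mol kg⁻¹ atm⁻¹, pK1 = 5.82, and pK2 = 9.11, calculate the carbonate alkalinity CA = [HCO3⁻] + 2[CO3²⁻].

CA = 6.39 mmol/kg

[CO2*] = KH · pCO2 = 10^(−1.47) × 477×10^-6 = 1.616×10^-5 mol/kg
α₀ = 1/(1 + K1/[H⁺] + K1K2/[H⁺]²) = 1/(1 + 10^+2.48 + 10^+1.67) = 0.002859
DIC = [CO2*]/α₀ = 1.616×10^-5 / 0.002859 = 5.653 mmol/kg
CA = (α₁ + 2α₂)·DIC = (0.8634 + 2×0.1337) × 5.653 = 6.39 mmol/kg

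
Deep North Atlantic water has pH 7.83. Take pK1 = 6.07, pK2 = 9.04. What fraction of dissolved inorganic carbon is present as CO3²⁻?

α₂ = 1 / (1 + [H⁺]/K2 + [H⁺]²/(K1K2)) = 1 / (1 + 10^+1.21 + 10^-0.55)
   = 1 / (1 + 16.218 + 0.28184) = 1/17.500 = 0.05714

α₂ = 0.0571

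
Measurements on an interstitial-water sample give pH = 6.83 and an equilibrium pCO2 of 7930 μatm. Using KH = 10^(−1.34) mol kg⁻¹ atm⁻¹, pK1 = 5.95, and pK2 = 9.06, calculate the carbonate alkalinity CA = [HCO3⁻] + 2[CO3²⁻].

CA = 2.78 mmol/kg

[CO2*] = KH · pCO2 = 10^(−1.34) × 7930×10^-6 = 3.625×10^-4 mol/kg
α₀ = 1/(1 + K1/[H⁺] + K1K2/[H⁺]²) = 1/(1 + 10^+0.88 + 10^-1.35) = 0.1159
DIC = [CO2*]/α₀ = 3.625×10^-4 / 0.1159 = 3.128 mmol/kg
CA = (α₁ + 2α₂)·DIC = (0.8790 + 2×0.005176) × 3.128 = 2.78 mmol/kg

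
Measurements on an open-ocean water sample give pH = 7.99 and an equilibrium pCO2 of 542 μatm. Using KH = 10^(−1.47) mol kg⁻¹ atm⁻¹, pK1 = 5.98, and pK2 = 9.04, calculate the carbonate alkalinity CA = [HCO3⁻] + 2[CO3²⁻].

[CO2*] = KH · pCO2 = 10^(−1.47) × 542×10^-6 = 1.837×10^-5 mol/kg
α₀ = 1/(1 + K1/[H⁺] + K1K2/[H⁺]²) = 1/(1 + 10^+2.01 + 10^+0.96) = 0.008893
DIC = [CO2*]/α₀ = 1.837×10^-5 / 0.008893 = 2.065 mmol/kg
CA = (α₁ + 2α₂)·DIC = (0.9100 + 2×0.08110) × 2.065 = 2.21 mmol/kg

CA = 2.21 mmol/kg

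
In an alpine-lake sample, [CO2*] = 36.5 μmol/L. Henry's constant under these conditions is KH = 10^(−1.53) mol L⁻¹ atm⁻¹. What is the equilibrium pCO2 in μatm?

KH = 10^(−1.53) = 2.951×10^-2 mol L⁻¹ atm⁻¹
pCO2 = [CO2*]/KH = 36.5×10^-6 / 2.951×10^-2 = 1.24×10^-3 atm = 1240 μatm

pCO2 = 1240 μatm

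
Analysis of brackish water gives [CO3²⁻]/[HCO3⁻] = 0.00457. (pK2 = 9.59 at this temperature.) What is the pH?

pH = 7.25

From K2 = [H⁺][CO3²⁻]/[HCO3⁻]:  pH = pK2 + log₁₀([CO3²⁻]/[HCO3⁻])
log₁₀(0.00457) = -2.340
pH = 9.59 + (-2.340) = 7.25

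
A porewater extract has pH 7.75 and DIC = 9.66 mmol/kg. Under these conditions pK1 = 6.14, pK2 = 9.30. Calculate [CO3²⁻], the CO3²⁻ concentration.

α₂ = 1 / (1 + [H⁺]/K2 + [H⁺]²/(K1K2)) = 1 / (1 + 10^+1.55 + 10^-0.06)
   = 1 / (1 + 35.481 + 0.87096) = 1/37.352 = 0.02677
[CO3²⁻] = α₂ × DIC = 0.02677 × 9.66 = 0.259 mmol/kg

[CO3²⁻] = 0.259 mmol/kg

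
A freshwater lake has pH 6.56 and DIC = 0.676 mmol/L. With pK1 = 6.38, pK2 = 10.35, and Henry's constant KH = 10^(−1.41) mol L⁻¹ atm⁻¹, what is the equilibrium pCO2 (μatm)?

pCO2 = 6910 μatm

α₀ = 1 / (1 + K1/[H⁺] + K1K2/[H⁺]²) = 1 / (1 + 10^+0.18 + 10^-3.61)
   = 1 / (1 + 1.5136 + 0.00024547) = 1/2.5138 = 0.3978
[CO2*] = α₀ × DIC = 0.3978 × 0.676 = 0.2689 mmol/L
pCO2 = [CO2*]/KH = 2.689×10^-4 / 3.890×10^-2 = 6910 μatm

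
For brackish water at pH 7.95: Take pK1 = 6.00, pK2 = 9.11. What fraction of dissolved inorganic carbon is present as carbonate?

α₂ = 0.0640

α₂ = 1 / (1 + [H⁺]/K2 + [H⁺]²/(K1K2)) = 1 / (1 + 10^+1.16 + 10^-0.79)
   = 1 / (1 + 14.454 + 0.16218) = 1/15.617 = 0.06403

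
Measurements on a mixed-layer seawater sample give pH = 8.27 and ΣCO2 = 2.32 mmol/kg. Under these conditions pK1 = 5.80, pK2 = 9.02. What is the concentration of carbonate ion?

[CO3²⁻] = 0.349 mmol/kg

α₂ = 1 / (1 + [H⁺]/K2 + [H⁺]²/(K1K2)) = 1 / (1 + 10^+0.75 + 10^-1.72)
   = 1 / (1 + 5.6234 + 0.019055) = 1/6.6425 = 0.1505
[CO3²⁻] = α₂ × DIC = 0.1505 × 2.32 = 0.349 mmol/kg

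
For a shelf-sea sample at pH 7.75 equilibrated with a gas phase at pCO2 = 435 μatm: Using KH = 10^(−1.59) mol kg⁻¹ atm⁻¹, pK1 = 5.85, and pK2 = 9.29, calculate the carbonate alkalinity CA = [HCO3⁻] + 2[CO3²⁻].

[CO2*] = KH · pCO2 = 10^(−1.59) × 435×10^-6 = 1.118×10^-5 mol/kg
α₀ = 1/(1 + K1/[H⁺] + K1K2/[H⁺]²) = 1/(1 + 10^+1.90 + 10^+0.36) = 0.01209
DIC = [CO2*]/α₀ = 1.118×10^-5 / 0.01209 = 0.9250 mmol/kg
CA = (α₁ + 2α₂)·DIC = (0.9602 + 2×0.02769) × 0.9250 = 0.939 mmol/kg

CA = 0.939 mmol/kg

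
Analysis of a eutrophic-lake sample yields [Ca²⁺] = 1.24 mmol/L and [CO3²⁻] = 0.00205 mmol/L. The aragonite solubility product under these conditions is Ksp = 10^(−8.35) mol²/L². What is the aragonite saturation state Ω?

Ω = 0.569

Ksp = 10^(−8.35) = 4.467×10^-9
Ω = [Ca²⁺][CO3²⁻]/Ksp = (1.24×10^-3)(0.00205×10^-3) / 4.467×10^-9 = 0.569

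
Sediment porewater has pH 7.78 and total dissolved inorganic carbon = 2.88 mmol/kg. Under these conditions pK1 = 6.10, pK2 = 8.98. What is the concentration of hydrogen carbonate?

α₁ = 1 / (1 + [H⁺]/K1 + K2/[H⁺]) = 1 / (1 + 10^-1.68 + 10^-1.20)
   = 1 / (1 + 0.020893 + 0.063096) = 1/1.0840 = 0.9225
[HCO3⁻] = α₁ × DIC = 0.9225 × 2.88 = 2.66 mmol/kg

[HCO3⁻] = 2.66 mmol/kg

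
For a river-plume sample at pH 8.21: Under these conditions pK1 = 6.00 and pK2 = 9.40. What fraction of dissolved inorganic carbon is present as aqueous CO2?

α₀ = 0.00576

α₀ = 1 / (1 + K1/[H⁺] + K1K2/[H⁺]²) = 1 / (1 + 10^+2.21 + 10^+1.02)
   = 1 / (1 + 162.18 + 10.471) = 1/173.65 = 0.005759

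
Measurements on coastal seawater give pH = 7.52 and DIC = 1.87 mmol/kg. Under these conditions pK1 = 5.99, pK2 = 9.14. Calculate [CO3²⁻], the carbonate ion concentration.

[CO3²⁻] = 0.0426 mmol/kg

α₂ = 1 / (1 + [H⁺]/K2 + [H⁺]²/(K1K2)) = 1 / (1 + 10^+1.62 + 10^+0.09)
   = 1 / (1 + 41.687 + 1.2303) = 1/43.917 = 0.02277
[CO3²⁻] = α₂ × DIC = 0.02277 × 1.87 = 0.0426 mmol/kg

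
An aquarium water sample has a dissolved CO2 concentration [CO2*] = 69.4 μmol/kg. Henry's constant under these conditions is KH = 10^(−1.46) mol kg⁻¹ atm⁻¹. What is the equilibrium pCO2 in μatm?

KH = 10^(−1.46) = 3.467×10^-2 mol kg⁻¹ atm⁻¹
pCO2 = [CO2*]/KH = 69.4×10^-6 / 3.467×10^-2 = 2.00×10^-3 atm = 2000 μatm

pCO2 = 2000 μatm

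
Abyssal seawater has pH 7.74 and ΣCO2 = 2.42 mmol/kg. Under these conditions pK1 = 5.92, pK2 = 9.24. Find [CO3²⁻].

[CO3²⁻] = 0.0731 mmol/kg

α₂ = 1 / (1 + [H⁺]/K2 + [H⁺]²/(K1K2)) = 1 / (1 + 10^+1.50 + 10^-0.32)
   = 1 / (1 + 31.623 + 0.47863) = 1/33.101 = 0.03021
[CO3²⁻] = α₂ × DIC = 0.03021 × 2.42 = 0.0731 mmol/kg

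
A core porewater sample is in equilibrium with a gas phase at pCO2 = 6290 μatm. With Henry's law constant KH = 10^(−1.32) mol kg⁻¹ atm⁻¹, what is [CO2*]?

KH = 10^(−1.32) = 4.786×10^-2 mol kg⁻¹ atm⁻¹
[CO2*] = KH · pCO2 = 4.786×10^-2 × 6290×10^-6 atm = 3.01×10^-4 mol/kg

[CO2*] = 301 μmol/kg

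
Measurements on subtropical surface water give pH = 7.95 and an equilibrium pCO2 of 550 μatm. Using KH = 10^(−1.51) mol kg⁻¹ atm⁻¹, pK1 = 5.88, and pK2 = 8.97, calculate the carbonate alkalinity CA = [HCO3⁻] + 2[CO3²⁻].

[CO2*] = KH · pCO2 = 10^(−1.51) × 550×10^-6 = 1.700×10^-5 mol/kg
α₀ = 1/(1 + K1/[H⁺] + K1K2/[H⁺]²) = 1/(1 + 10^+2.07 + 10^+1.05) = 0.007710
DIC = [CO2*]/α₀ = 1.700×10^-5 / 0.007710 = 2.205 mmol/kg
CA = (α₁ + 2α₂)·DIC = (0.9058 + 2×0.08650) × 2.205 = 2.38 mmol/kg

CA = 2.38 mmol/kg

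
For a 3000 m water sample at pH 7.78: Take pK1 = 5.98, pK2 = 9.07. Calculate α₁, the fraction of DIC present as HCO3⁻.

α₁ = 1 / (1 + [H⁺]/K1 + K2/[H⁺]) = 1 / (1 + 10^-1.80 + 10^-1.29)
   = 1 / (1 + 0.015849 + 0.051286) = 1/1.0671 = 0.9371

α₁ = 0.937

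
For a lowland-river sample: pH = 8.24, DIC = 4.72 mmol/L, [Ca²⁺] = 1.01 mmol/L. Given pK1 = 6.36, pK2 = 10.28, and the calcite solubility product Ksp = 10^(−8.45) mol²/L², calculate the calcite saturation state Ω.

Ω = 12.0

α₂ = 1 / (1 + [H⁺]/K2 + [H⁺]²/(K1K2)) = 1 / (1 + 10^+2.04 + 10^+0.16)
   = 1 / (1 + 109.65 + 1.4454) = 1/112.09 = 0.008921
[CO3²⁻] = α₂ × DIC = 0.008921 × 4.72 = 0.04211 mmol/L
Ksp = 10^(−8.45) = 3.548×10^-9
Ω = [Ca²⁺][CO3²⁻]/Ksp = (1.01×10^-3)(4.211×10^-5) / 3.548×10^-9 = 12.0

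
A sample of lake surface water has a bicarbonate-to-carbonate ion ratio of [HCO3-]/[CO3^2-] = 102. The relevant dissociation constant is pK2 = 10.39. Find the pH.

pH = 8.38

From K2 = [H⁺][CO3^2-]/[HCO3-]:  pH = pK2 − log₁₀([HCO3-]/[CO3^2-])
log₁₀(102) = +2.009
pH = 10.39 − (+2.009) = 8.38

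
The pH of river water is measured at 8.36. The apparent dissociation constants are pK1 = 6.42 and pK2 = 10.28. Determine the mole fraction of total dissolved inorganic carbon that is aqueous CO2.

α₀ = 0.0112

α₀ = 1 / (1 + K1/[H⁺] + K1K2/[H⁺]²) = 1 / (1 + 10^+1.94 + 10^+0.02)
   = 1 / (1 + 87.096 + 1.0471) = 1/89.143 = 0.01122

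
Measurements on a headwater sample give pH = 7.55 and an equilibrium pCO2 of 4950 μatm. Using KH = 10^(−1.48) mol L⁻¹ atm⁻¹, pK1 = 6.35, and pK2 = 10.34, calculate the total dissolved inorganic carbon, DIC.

DIC = 2.77 mmol/L

[CO2*] = KH · pCO2 = 10^(−1.48) × 4950×10^-6 = 1.639×10^-4 mol/L
α₀ = 1/(1 + K1/[H⁺] + K1K2/[H⁺]²) = 1/(1 + 10^+1.20 + 10^-1.59) = 0.05926
DIC = [CO2*]/α₀ = 1.639×10^-4 / 0.05926 = 2.77 mmol/L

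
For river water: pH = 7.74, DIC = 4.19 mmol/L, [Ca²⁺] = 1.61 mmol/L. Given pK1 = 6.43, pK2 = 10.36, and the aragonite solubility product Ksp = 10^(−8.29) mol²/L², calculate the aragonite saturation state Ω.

Ω = 3.00

α₂ = 1 / (1 + [H⁺]/K2 + [H⁺]²/(K1K2)) = 1 / (1 + 10^+2.62 + 10^+1.31)
   = 1 / (1 + 416.87 + 20.417) = 1/438.29 = 0.002282
[CO3²⁻] = α₂ × DIC = 0.002282 × 4.19 = 0.009560 mmol/L = 9.560 μmol/L
Ksp = 10^(−8.29) = 5.129×10^-9
Ω = [Ca²⁺][CO3²⁻]/Ksp = (1.61×10^-3)(9.560×10^-6) / 5.129×10^-9 = 3.00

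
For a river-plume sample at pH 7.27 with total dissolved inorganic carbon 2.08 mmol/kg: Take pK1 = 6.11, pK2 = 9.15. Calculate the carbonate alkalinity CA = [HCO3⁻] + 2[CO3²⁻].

CA = [HCO3⁻] + 2[CO3²⁻] = (α₁ + 2α₂)·DIC
At pH 7.27: [H⁺]/K1 = 10^-1.16 = 0.069183, K2/[H⁺] = 10^-1.88 = 0.013183
α₁ = 1/(1 + 0.069183 + 0.013183) = 1/1.0824 = 0.9239; α₂ = α₁·K2/[H⁺] = 0.01218
α₁ + 2α₂ = 0.9483
CA = 0.9483 × 2.08 = 1.97 mmol/kg

CA = 1.97 mmol/kg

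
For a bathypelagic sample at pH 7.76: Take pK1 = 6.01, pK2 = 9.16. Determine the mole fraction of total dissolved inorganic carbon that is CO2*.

α₀ = 1 / (1 + K1/[H⁺] + K1K2/[H⁺]²) = 1 / (1 + 10^+1.75 + 10^+0.35)
   = 1 / (1 + 56.234 + 2.2387) = 1/59.473 = 0.01681

α₀ = 0.0168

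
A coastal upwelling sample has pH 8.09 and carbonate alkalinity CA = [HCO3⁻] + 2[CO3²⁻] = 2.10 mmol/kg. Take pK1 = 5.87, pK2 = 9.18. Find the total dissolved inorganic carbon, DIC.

CA = [HCO3⁻] + 2[CO3²⁻] = (α₁ + 2α₂)·DIC
At pH 8.09: [H⁺]/K1 = 10^-2.22 = 0.0060256, K2/[H⁺] = 10^-1.09 = 0.081283
α₁ = 1/(1 + 0.0060256 + 0.081283) = 1/1.0873 = 0.9197; α₂ = α₁·K2/[H⁺] = 0.07476
α₁ + 2α₂ = 1.0692
DIC = CA / (α₁ + 2α₂) = 2.10 / 1.0692 = 1.96 mmol/kg

DIC = 1.96 mmol/kg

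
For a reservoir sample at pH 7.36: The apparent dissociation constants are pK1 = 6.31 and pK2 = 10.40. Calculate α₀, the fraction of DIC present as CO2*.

α₀ = 1 / (1 + K1/[H⁺] + K1K2/[H⁺]²) = 1 / (1 + 10^+1.05 + 10^-1.99)
   = 1 / (1 + 11.220 + 0.010233) = 1/12.230 = 0.08176

α₀ = 0.0818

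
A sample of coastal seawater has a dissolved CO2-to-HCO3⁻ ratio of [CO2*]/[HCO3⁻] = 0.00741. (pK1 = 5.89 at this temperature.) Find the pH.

pH = 8.02

From K1 = [H⁺][HCO3⁻]/[CO2*]:  pH = pK1 − log₁₀([CO2*]/[HCO3⁻])
log₁₀(0.00741) = -2.130
pH = 5.89 − (-2.130) = 8.02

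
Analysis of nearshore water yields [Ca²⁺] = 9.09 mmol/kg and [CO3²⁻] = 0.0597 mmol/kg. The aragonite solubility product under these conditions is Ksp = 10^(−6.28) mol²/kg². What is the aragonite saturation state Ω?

Ω = 1.03

Ksp = 10^(−6.28) = 5.248×10^-7
Ω = [Ca²⁺][CO3²⁻]/Ksp = (9.09×10^-3)(0.0597×10^-3) / 5.248×10^-7 = 1.03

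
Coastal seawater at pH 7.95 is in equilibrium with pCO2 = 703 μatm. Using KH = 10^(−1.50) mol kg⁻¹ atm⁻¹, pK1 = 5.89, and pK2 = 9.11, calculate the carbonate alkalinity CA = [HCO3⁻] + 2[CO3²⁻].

[CO2*] = KH · pCO2 = 10^(−1.50) × 703×10^-6 = 2.223×10^-5 mol/kg
α₀ = 1/(1 + K1/[H⁺] + K1K2/[H⁺]²) = 1/(1 + 10^+2.06 + 10^+0.90) = 0.008080
DIC = [CO2*]/α₀ = 2.223×10^-5 / 0.008080 = 2.751 mmol/kg
CA = (α₁ + 2α₂)·DIC = (0.9277 + 2×0.06418) × 2.751 = 2.91 mmol/kg

CA = 2.91 mmol/kg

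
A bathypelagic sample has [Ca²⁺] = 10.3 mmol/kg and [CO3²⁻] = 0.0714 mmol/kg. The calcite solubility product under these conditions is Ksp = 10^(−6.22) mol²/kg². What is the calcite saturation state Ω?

Ksp = 10^(−6.22) = 6.026×10^-7
Ω = [Ca²⁺][CO3²⁻]/Ksp = (10.3×10^-3)(0.0714×10^-3) / 6.026×10^-7 = 1.22

Ω = 1.22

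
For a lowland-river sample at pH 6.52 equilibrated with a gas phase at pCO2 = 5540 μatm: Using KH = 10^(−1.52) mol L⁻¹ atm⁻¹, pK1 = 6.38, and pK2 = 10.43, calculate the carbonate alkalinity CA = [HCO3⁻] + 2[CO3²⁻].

CA = 0.231 mmol/L

[CO2*] = KH · pCO2 = 10^(−1.52) × 5540×10^-6 = 1.673×10^-4 mol/L
α₀ = 1/(1 + K1/[H⁺] + K1K2/[H⁺]²) = 1/(1 + 10^+0.14 + 10^-3.77) = 0.4201
DIC = [CO2*]/α₀ = 1.673×10^-4 / 0.4201 = 0.3983 mmol/L
CA = (α₁ + 2α₂)·DIC = (0.5799 + 2×7.134×10^-5) × 0.3983 = 0.231 mmol/L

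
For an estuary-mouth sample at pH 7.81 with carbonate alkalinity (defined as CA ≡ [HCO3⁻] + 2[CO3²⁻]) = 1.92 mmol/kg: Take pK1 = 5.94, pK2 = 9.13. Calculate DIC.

DIC = 1.86 mmol/kg

CA = [HCO3⁻] + 2[CO3²⁻] = (α₁ + 2α₂)·DIC
At pH 7.81: [H⁺]/K1 = 10^-1.87 = 0.013490, K2/[H⁺] = 10^-1.32 = 0.047863
α₁ = 1/(1 + 0.013490 + 0.047863) = 1/1.0614 = 0.9422; α₂ = α₁·K2/[H⁺] = 0.04510
α₁ + 2α₂ = 1.0324
DIC = CA / (α₁ + 2α₂) = 1.92 / 1.0324 = 1.86 mmol/kg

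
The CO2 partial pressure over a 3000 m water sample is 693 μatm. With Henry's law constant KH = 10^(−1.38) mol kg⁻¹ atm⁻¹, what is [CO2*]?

[CO2*] = 28.9 μmol/kg

KH = 10^(−1.38) = 4.169×10^-2 mol kg⁻¹ atm⁻¹
[CO2*] = KH · pCO2 = 4.169×10^-2 × 693×10^-6 atm = 2.89×10^-5 mol/kg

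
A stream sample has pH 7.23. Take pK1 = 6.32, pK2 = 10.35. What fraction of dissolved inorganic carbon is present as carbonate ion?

α₂ = 1 / (1 + [H⁺]/K2 + [H⁺]²/(K1K2)) = 1 / (1 + 10^+3.12 + 10^+2.21)
   = 1 / (1 + 1318.3 + 162.18) = 1/1481.4 = 0.0006750

α₂ = 0.000675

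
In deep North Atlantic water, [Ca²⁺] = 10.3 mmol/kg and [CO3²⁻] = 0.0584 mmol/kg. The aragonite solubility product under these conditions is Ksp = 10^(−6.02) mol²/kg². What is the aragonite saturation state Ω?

Ω = 0.630

Ksp = 10^(−6.02) = 9.550×10^-7
Ω = [Ca²⁺][CO3²⁻]/Ksp = (10.3×10^-3)(0.0584×10^-3) / 9.550×10^-7 = 0.630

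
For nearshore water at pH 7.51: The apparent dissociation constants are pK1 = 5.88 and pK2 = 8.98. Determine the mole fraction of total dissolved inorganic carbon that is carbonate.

α₂ = 0.0320

α₂ = 1 / (1 + [H⁺]/K2 + [H⁺]²/(K1K2)) = 1 / (1 + 10^+1.47 + 10^-0.16)
   = 1 / (1 + 29.512 + 0.69183) = 1/31.204 = 0.03205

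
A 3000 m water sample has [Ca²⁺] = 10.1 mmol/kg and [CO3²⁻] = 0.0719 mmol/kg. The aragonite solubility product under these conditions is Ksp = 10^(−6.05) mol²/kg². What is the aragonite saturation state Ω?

Ksp = 10^(−6.05) = 8.913×10^-7
Ω = [Ca²⁺][CO3²⁻]/Ksp = (10.1×10^-3)(0.0719×10^-3) / 8.913×10^-7 = 0.815

Ω = 0.815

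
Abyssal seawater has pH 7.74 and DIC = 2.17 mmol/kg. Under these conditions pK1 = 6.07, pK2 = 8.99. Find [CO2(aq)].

α₀ = 1 / (1 + K1/[H⁺] + K1K2/[H⁺]²) = 1 / (1 + 10^+1.67 + 10^+0.42)
   = 1 / (1 + 46.774 + 2.6303) = 1/50.404 = 0.01984
[CO2*] = α₀ × DIC = 0.01984 × 2.17 = 0.0431 mmol/kg

[CO2*] = 0.0431 mmol/kg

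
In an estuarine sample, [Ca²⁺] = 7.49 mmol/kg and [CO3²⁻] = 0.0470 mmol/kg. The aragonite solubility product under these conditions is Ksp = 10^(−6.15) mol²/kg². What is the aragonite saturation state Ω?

Ω = 0.497

Ksp = 10^(−6.15) = 7.079×10^-7
Ω = [Ca²⁺][CO3²⁻]/Ksp = (7.49×10^-3)(0.0470×10^-3) / 7.079×10^-7 = 0.497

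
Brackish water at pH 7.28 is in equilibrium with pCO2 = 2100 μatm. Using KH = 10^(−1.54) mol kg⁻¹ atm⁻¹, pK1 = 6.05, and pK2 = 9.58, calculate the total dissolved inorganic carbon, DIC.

[CO2*] = KH · pCO2 = 10^(−1.54) × 2100×10^-6 = 6.056×10^-5 mol/kg
α₀ = 1/(1 + K1/[H⁺] + K1K2/[H⁺]²) = 1/(1 + 10^+1.23 + 10^-1.07) = 0.05535
DIC = [CO2*]/α₀ = 6.056×10^-5 / 0.05535 = 1.09 mmol/kg

DIC = 1.09 mmol/kg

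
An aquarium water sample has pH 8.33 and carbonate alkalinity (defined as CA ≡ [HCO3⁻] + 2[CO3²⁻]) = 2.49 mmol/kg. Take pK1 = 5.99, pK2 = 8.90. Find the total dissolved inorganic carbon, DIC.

CA = [HCO3⁻] + 2[CO3²⁻] = (α₁ + 2α₂)·DIC
At pH 8.33: [H⁺]/K1 = 10^-2.34 = 0.0045709, K2/[H⁺] = 10^-0.57 = 0.26915
α₁ = 1/(1 + 0.0045709 + 0.26915) = 1/1.2737 = 0.7851; α₂ = α₁·K2/[H⁺] = 0.2113
α₁ + 2α₂ = 1.2077
DIC = CA / (α₁ + 2α₂) = 2.49 / 1.2077 = 2.06 mmol/kg

DIC = 2.06 mmol/kg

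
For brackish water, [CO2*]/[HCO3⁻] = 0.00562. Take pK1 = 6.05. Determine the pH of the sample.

pH = 8.30

From K1 = [H⁺][HCO3⁻]/[CO2*]:  pH = pK1 − log₁₀([CO2*]/[HCO3⁻])
log₁₀(0.00562) = -2.250
pH = 6.05 − (-2.250) = 8.30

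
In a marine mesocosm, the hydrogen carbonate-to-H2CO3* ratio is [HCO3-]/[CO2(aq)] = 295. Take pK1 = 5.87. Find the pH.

pH = 8.34

From K1 = [H⁺][HCO3-]/[CO2(aq)]:  pH = pK1 + log₁₀([HCO3-]/[CO2(aq)])
log₁₀(295) = +2.470
pH = 5.87 + (+2.470) = 8.34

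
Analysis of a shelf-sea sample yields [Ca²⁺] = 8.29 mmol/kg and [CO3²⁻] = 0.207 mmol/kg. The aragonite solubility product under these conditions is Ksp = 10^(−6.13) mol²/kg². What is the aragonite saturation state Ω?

Ksp = 10^(−6.13) = 7.413×10^-7
Ω = [Ca²⁺][CO3²⁻]/Ksp = (8.29×10^-3)(0.207×10^-3) / 7.413×10^-7 = 2.31

Ω = 2.31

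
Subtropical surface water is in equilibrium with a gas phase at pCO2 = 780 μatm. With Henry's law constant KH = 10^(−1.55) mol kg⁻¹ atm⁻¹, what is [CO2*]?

[CO2*] = 22.0 μmol/kg

KH = 10^(−1.55) = 2.818×10^-2 mol kg⁻¹ atm⁻¹
[CO2*] = KH · pCO2 = 2.818×10^-2 × 780×10^-6 atm = 2.20×10^-5 mol/kg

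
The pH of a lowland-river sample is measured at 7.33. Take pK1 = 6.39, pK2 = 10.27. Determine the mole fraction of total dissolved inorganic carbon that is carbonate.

α₂ = 1 / (1 + [H⁺]/K2 + [H⁺]²/(K1K2)) = 1 / (1 + 10^+2.94 + 10^+2.00)
   = 1 / (1 + 870.96 + 100.00) = 1/971.96 = 0.001029

α₂ = 0.00103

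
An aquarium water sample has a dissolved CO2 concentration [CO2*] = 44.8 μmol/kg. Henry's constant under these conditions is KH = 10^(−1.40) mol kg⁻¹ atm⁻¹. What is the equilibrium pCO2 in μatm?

KH = 10^(−1.40) = 3.981×10^-2 mol kg⁻¹ atm⁻¹
pCO2 = [CO2*]/KH = 44.8×10^-6 / 3.981×10^-2 = 1.13×10^-3 atm = 1130 μatm

pCO2 = 1130 μatm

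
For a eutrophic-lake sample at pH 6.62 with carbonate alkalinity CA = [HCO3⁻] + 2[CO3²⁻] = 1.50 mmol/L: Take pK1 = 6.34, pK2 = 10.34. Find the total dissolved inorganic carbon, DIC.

CA = [HCO3⁻] + 2[CO3²⁻] = (α₁ + 2α₂)·DIC
At pH 6.62: [H⁺]/K1 = 10^-0.28 = 0.52481, K2/[H⁺] = 10^-3.72 = 0.00019055
α₁ = 1/(1 + 0.52481 + 0.00019055) = 1/1.5250 = 0.6557; α₂ = α₁·K2/[H⁺] = 0.0001249
α₁ + 2α₂ = 0.6560
DIC = CA / (α₁ + 2α₂) = 1.50 / 0.6560 = 2.29 mmol/L

DIC = 2.29 mmol/L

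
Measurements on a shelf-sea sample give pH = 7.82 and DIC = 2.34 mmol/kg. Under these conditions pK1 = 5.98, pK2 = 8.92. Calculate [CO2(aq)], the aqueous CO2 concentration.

α₀ = 1 / (1 + K1/[H⁺] + K1K2/[H⁺]²) = 1 / (1 + 10^+1.84 + 10^+0.74)
   = 1 / (1 + 69.183 + 5.4954) = 1/75.679 = 0.01321
[CO2*] = α₀ × DIC = 0.01321 × 2.34 = 0.0309 mmol/kg

[CO2*] = 0.0309 mmol/kg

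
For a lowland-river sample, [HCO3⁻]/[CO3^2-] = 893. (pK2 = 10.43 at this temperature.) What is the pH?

From K2 = [H⁺][CO3^2-]/[HCO3⁻]:  pH = pK2 − log₁₀([HCO3⁻]/[CO3^2-])
log₁₀(893) = +2.951
pH = 10.43 − (+2.951) = 7.48

pH = 7.48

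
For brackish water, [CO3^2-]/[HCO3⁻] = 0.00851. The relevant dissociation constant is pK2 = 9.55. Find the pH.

pH = 7.48

From K2 = [H⁺][CO3^2-]/[HCO3⁻]:  pH = pK2 + log₁₀([CO3^2-]/[HCO3⁻])
log₁₀(0.00851) = -2.070
pH = 9.55 + (-2.070) = 7.48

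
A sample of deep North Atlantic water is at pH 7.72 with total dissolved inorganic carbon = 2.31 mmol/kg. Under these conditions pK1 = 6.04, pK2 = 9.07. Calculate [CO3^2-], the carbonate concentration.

[CO3²⁻] = 0.0968 mmol/kg

α₂ = 1 / (1 + [H⁺]/K2 + [H⁺]²/(K1K2)) = 1 / (1 + 10^+1.35 + 10^-0.33)
   = 1 / (1 + 22.387 + 0.46774) = 1/23.855 = 0.04192
[CO3²⁻] = α₂ × DIC = 0.04192 × 2.31 = 0.0968 mmol/kg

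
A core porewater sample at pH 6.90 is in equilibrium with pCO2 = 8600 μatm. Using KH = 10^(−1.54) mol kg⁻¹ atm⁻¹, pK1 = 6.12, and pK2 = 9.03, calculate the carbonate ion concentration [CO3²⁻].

[CO3²⁻] = 11.1 μmol/kg

[CO2*] = KH · pCO2 = 10^(−1.54) × 8600×10^-6 = 2.480×10^-4 mol/kg
α₀ = 1/(1 + K1/[H⁺] + K1K2/[H⁺]²) = 1/(1 + 10^+0.78 + 10^-1.35) = 0.1414
DIC = [CO2*]/α₀ = 2.480×10^-4 / 0.1414 = 1.754 mmol/kg
[CO3²⁻] = α₂·DIC; α₂ = 0.006318, so [CO3²⁻] = 0.006318 × 1.754 = 0.0111 mmol/kg = 11.1 μmol/kg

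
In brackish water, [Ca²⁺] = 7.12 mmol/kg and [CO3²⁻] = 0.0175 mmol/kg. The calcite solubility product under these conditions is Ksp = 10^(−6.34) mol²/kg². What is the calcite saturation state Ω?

Ksp = 10^(−6.34) = 4.571×10^-7
Ω = [Ca²⁺][CO3²⁻]/Ksp = (7.12×10^-3)(0.0175×10^-3) / 4.571×10^-7 = 0.273

Ω = 0.273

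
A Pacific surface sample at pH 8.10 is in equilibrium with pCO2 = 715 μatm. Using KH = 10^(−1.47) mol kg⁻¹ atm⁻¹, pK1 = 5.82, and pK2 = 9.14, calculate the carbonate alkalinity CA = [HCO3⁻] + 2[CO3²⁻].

[CO2*] = KH · pCO2 = 10^(−1.47) × 715×10^-6 = 2.423×10^-5 mol/kg
α₀ = 1/(1 + K1/[H⁺] + K1K2/[H⁺]²) = 1/(1 + 10^+2.28 + 10^+1.24) = 0.004786
DIC = [CO2*]/α₀ = 2.423×10^-5 / 0.004786 = 5.062 mmol/kg
CA = (α₁ + 2α₂)·DIC = (0.9120 + 2×0.08318) × 5.062 = 5.46 mmol/kg

CA = 5.46 mmol/kg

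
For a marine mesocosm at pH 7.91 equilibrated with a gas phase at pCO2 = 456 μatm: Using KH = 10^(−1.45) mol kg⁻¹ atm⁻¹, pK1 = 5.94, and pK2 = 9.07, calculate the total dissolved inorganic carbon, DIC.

[CO2*] = KH · pCO2 = 10^(−1.45) × 456×10^-6 = 1.618×10^-5 mol/kg
α₀ = 1/(1 + K1/[H⁺] + K1K2/[H⁺]²) = 1/(1 + 10^+1.97 + 10^+0.81) = 0.009922
DIC = [CO2*]/α₀ = 1.618×10^-5 / 0.009922 = 1.63 mmol/kg

DIC = 1.63 mmol/kg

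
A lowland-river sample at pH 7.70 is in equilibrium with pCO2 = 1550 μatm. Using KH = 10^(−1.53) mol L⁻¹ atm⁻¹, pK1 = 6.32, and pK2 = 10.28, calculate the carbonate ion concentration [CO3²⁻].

[CO3²⁻] = 2.89 μmol/L

[CO2*] = KH · pCO2 = 10^(−1.53) × 1550×10^-6 = 4.574×10^-5 mol/L
α₀ = 1/(1 + K1/[H⁺] + K1K2/[H⁺]²) = 1/(1 + 10^+1.38 + 10^-1.20) = 0.03992
DIC = [CO2*]/α₀ = 4.574×10^-5 / 0.03992 = 1.146 mmol/L
[CO3²⁻] = α₂·DIC; α₂ = 0.002519, so [CO3²⁻] = 0.002519 × 1.146 = 0.00289 mmol/L = 2.89 μmol/L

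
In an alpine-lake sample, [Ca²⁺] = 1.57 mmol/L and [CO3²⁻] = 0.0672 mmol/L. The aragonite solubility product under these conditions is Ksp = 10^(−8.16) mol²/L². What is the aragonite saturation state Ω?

Ksp = 10^(−8.16) = 6.918×10^-9
Ω = [Ca²⁺][CO3²⁻]/Ksp = (1.57×10^-3)(0.0672×10^-3) / 6.918×10^-9 = 15.2

Ω = 15.2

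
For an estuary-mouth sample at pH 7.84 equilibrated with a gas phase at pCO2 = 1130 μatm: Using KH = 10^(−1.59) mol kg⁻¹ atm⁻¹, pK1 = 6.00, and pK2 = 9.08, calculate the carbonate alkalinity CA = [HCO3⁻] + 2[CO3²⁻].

CA = 2.24 mmol/kg

[CO2*] = KH · pCO2 = 10^(−1.59) × 1130×10^-6 = 2.905×10^-5 mol/kg
α₀ = 1/(1 + K1/[H⁺] + K1K2/[H⁺]²) = 1/(1 + 10^+1.84 + 10^+0.60) = 0.01348
DIC = [CO2*]/α₀ = 2.905×10^-5 / 0.01348 = 2.154 mmol/kg
CA = (α₁ + 2α₂)·DIC = (0.9328 + 2×0.05368) × 2.154 = 2.24 mmol/kg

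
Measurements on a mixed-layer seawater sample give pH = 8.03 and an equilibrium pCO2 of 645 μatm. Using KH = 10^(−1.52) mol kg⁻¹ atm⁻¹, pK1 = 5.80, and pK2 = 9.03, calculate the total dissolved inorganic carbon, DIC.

DIC = 3.66 mmol/kg

[CO2*] = KH · pCO2 = 10^(−1.52) × 645×10^-6 = 1.948×10^-5 mol/kg
α₀ = 1/(1 + K1/[H⁺] + K1K2/[H⁺]²) = 1/(1 + 10^+2.23 + 10^+1.23) = 0.005325
DIC = [CO2*]/α₀ = 1.948×10^-5 / 0.005325 = 3.66 mmol/kg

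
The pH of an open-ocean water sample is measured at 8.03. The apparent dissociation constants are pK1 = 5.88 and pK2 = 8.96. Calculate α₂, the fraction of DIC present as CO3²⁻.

α₂ = 1 / (1 + [H⁺]/K2 + [H⁺]²/(K1K2)) = 1 / (1 + 10^+0.93 + 10^-1.22)
   = 1 / (1 + 8.5114 + 0.060256) = 1/9.5716 = 0.1045

α₂ = 0.104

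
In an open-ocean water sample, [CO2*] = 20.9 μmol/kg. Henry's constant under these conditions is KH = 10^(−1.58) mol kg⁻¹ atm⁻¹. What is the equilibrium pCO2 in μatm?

pCO2 = 795 μatm

KH = 10^(−1.58) = 2.630×10^-2 mol kg⁻¹ atm⁻¹
pCO2 = [CO2*]/KH = 20.9×10^-6 / 2.630×10^-2 = 7.95×10^-4 atm = 795 μatm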